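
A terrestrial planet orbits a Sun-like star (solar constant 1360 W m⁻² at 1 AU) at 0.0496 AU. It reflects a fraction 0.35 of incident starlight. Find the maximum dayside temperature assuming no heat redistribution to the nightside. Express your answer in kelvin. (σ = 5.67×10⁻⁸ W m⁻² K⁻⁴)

Flux at 0.0496 AU: S = 1360/0.0496² = 5.53×10⁵ W m⁻².
With no redistribution each surface element balances locally: S(1−A) = σT⁴.
T = [5.53×10⁵ × 0.65 / 5.67×10⁻⁸]^(1/4) = (6.34×10¹²)^(1/4) = 1590 K.

T_ss ≈ 1590 K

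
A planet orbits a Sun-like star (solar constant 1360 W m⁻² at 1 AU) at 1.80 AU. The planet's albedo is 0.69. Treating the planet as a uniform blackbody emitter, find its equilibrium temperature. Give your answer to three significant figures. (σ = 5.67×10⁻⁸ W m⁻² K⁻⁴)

T_eq ≈ 155 K

Flux at 1.80 AU: S = 1360/1.80² = 420 W m⁻².
Energy balance: absorbed = emitted ⇒ πR²·S(1−A) = 4πR²·σT_eq⁴, so T_eq⁴ = S(1−A)/(4σ).
T_eq = [420 × 0.31 / (4 × 5.67×10⁻⁸)]^(1/4) = (5.74×10⁸)^(1/4) = 155 K.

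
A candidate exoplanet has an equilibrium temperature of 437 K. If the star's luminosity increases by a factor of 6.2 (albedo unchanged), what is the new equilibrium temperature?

T_eq ≈ 690 K

T_eq ∝ L^(1/4) · d^(−1/2).
T′ = 437 × 6.2^(1/4) = 690 K.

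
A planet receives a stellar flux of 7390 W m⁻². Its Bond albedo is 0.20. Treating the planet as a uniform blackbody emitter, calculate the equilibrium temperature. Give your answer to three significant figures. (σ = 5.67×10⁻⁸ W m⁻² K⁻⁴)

Energy balance: absorbed = emitted ⇒ πR²·S(1−A) = 4πR²·σT_eq⁴, so T_eq⁴ = S(1−A)/(4σ).
T_eq = [7390 × 0.80 / (4 × 5.67×10⁻⁸)]^(1/4) = (2.61×10¹⁰)^(1/4) = 402 K.

T_eq ≈ 402 K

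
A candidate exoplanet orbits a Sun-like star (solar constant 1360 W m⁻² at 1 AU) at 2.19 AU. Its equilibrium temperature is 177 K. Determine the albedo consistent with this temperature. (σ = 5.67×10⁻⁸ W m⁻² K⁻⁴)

Flux at 2.19 AU: S = 1360/2.19² = 284 W m⁻².
From T_eq⁴ = S(1−A)/(4σ): 1−A = 4σT_eq⁴/S.
1−A = 4 × 5.67×10⁻⁸ × (177)⁴ / 284 = 0.785.

A ≈ 0.21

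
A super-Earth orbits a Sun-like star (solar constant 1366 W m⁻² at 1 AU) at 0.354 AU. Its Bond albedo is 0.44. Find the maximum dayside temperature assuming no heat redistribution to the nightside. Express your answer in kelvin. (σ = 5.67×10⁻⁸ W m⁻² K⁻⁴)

T_ss ≈ 573 K

Flux at 0.354 AU: S = 1366/0.354² = 1.09×10⁴ W m⁻².
With no redistribution each surface element balances locally: S(1−A) = σT⁴.
T = [1.09×10⁴ × 0.56 / 5.67×10⁻⁸]^(1/4) = (1.08×10¹¹)^(1/4) = 573 K.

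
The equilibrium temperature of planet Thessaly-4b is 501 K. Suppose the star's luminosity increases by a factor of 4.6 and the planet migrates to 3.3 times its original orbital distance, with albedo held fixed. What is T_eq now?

T_eq ≈ 404 K

T_eq ∝ L^(1/4) · d^(−1/2).
T′ = 501 × 4.6^(1/4) / 3.3^(1/2) = 404 K.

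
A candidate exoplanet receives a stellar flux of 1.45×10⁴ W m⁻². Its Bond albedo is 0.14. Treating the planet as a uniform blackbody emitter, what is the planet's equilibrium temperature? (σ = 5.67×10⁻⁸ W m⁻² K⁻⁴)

T_eq ≈ 484 K

Energy balance: absorbed = emitted ⇒ πR²·S(1−A) = 4πR²·σT_eq⁴, so T_eq⁴ = S(1−A)/(4σ).
T_eq = [1.45×10⁴ × 0.86 / (4 × 5.67×10⁻⁸)]^(1/4) = (5.50×10¹⁰)^(1/4) = 484 K.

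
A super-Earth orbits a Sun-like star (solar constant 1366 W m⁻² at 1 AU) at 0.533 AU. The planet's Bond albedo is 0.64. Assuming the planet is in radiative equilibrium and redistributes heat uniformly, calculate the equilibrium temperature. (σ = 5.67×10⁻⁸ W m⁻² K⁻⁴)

Flux at 0.533 AU: S = 1366/0.533² = 4810 W m⁻².
Energy balance: absorbed = emitted ⇒ πR²·S(1−A) = 4πR²·σT_eq⁴, so T_eq⁴ = S(1−A)/(4σ).
T_eq = [4810 × 0.36 / (4 × 5.67×10⁻⁸)]^(1/4) = (7.63×10⁹)^(1/4) = 296 K.

T_eq ≈ 296 K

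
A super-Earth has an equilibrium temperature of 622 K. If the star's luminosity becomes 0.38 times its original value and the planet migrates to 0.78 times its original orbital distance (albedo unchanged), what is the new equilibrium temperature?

T_eq ∝ L^(1/4) · d^(−1/2).
T′ = 622 × 0.38^(1/4) / 0.78^(1/2) = 553 K.

T_eq ≈ 553 K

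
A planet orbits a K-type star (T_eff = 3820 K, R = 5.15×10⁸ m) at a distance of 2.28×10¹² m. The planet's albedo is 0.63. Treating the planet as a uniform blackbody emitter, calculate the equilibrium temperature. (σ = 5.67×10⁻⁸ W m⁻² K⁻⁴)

T_eq ≈ 31.7 K

L = 4πR_⋆²σT_⋆⁴ = 4π(5.15×10⁸)² × 5.67×10⁻⁸ × (3820)⁴ = 4.02×10²⁵ W.
S = L/(4πd²) = 0.616 W m⁻².
Energy balance: absorbed = emitted ⇒ πR²·S(1−A) = 4πR²·σT_eq⁴, so T_eq⁴ = S(1−A)/(4σ).
T_eq = [0.616 × 0.37 / (4 × 5.67×10⁻⁸)]^(1/4) = (1.00×10⁶)^(1/4) = 31.7 K.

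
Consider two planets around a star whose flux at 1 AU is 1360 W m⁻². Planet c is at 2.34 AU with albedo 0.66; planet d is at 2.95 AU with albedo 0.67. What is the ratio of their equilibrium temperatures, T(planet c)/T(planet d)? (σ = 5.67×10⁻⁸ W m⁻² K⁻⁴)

T_eq = [S₀(1−A)/(4σd²)]^(1/4), so T ∝ (1−A)^(1/4) / √d.
T₁ = [1360×0.34/(4×5.67×10⁻⁸×2.34²)]^(1/4) = 138.91 K.
T₂ = [1360×0.33/(4×5.67×10⁻⁸×2.95²)]^(1/4) = 122.80 K.

T₁/T₂ ≈ 1.131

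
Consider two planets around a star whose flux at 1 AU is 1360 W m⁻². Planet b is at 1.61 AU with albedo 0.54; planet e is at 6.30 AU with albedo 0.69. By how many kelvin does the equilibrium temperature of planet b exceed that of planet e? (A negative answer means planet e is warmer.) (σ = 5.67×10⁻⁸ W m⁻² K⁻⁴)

ΔT ≈ 97.9 K

T_eq = [S₀(1−A)/(4σd²)]^(1/4), so T ∝ (1−A)^(1/4) / √d.
T₁ = [1360×0.46/(4×5.67×10⁻⁸×1.61²)]^(1/4) = 180.61 K.
T₂ = [1360×0.31/(4×5.67×10⁻⁸×6.30²)]^(1/4) = 82.73 K.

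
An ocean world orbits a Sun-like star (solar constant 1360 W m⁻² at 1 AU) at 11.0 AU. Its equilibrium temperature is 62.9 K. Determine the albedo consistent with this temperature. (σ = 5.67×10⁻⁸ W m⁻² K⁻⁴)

A ≈ 0.68

Flux at 11.0 AU: S = 1360/11.0² = 11.2 W m⁻².
From T_eq⁴ = S(1−A)/(4σ): 1−A = 4σT_eq⁴/S.
1−A = 4 × 5.67×10⁻⁸ × (62.9)⁴ / 11.2 = 0.316.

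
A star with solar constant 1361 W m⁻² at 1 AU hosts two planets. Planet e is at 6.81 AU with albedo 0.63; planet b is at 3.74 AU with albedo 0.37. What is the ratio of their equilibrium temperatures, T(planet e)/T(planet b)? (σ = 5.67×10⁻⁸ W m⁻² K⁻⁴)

T₁/T₂ ≈ 0.649

T_eq = [S₀(1−A)/(4σd²)]^(1/4), so T ∝ (1−A)^(1/4) / √d.
T₁ = [1361×0.37/(4×5.67×10⁻⁸×6.81²)]^(1/4) = 83.18 K.
T₂ = [1361×0.63/(4×5.67×10⁻⁸×3.74²)]^(1/4) = 128.22 K.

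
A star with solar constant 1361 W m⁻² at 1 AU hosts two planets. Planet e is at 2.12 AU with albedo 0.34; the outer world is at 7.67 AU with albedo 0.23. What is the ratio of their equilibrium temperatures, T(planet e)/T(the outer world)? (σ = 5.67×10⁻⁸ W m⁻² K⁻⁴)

T₁/T₂ ≈ 1.830

T_eq = [S₀(1−A)/(4σd²)]^(1/4), so T ∝ (1−A)^(1/4) / √d.
T₁ = [1361×0.66/(4×5.67×10⁻⁸×2.12²)]^(1/4) = 172.29 K.
T₂ = [1361×0.77/(4×5.67×10⁻⁸×7.67²)]^(1/4) = 94.14 K.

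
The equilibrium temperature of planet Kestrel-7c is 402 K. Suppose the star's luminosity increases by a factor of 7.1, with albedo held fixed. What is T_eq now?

T_eq ≈ 656 K

T_eq ∝ L^(1/4) · d^(−1/2).
T′ = 402 × 7.1^(1/4) = 656 K.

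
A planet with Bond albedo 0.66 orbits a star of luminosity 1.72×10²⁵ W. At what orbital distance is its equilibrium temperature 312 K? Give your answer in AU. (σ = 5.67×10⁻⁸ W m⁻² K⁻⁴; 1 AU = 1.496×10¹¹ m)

From T_eq⁴ = L(1−A)/(16πσd²): d = √[L(1−A)/(16πσT_eq⁴)].
d = √[1.72×10²⁵ × 0.34 / (16π × 5.67×10⁻⁸ × (312)⁴)] = 1.47×10¹⁰ m = 0.0984 AU.

d ≈ 0.0984 AU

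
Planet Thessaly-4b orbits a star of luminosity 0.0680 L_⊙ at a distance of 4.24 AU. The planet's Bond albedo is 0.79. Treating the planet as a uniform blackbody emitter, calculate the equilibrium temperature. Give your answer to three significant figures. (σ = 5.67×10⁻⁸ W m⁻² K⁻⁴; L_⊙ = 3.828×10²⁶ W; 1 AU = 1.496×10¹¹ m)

d = 4.24 AU = 6.34×10¹¹ m.
L = 0.0680 × 3.828×10²⁶ = 2.60×10²⁵ W.
Flux: S = L/(4πd²) = 2.60×10²⁵/(4π×(6.34×10¹¹)²) = 5.15 W m⁻².
Energy balance: absorbed = emitted ⇒ πR²·S(1−A) = 4πR²·σT_eq⁴, so T_eq⁴ = S(1−A)/(4σ).
T_eq = [5.15 × 0.21 / (4 × 5.67×10⁻⁸)]^(1/4) = (4.77×10⁶)^(1/4) = 46.7 K.

T_eq ≈ 46.7 K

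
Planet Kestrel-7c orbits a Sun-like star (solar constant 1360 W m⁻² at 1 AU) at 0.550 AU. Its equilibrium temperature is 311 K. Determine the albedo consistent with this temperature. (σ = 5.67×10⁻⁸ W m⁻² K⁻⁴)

A ≈ 0.53

Flux at 0.550 AU: S = 1360/0.550² = 4500 W m⁻².
From T_eq⁴ = S(1−A)/(4σ): 1−A = 4σT_eq⁴/S.
1−A = 4 × 5.67×10⁻⁸ × (311)⁴ / 4500 = 0.472.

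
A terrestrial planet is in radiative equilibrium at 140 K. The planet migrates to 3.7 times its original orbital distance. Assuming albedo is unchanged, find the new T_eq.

T_eq ≈ 72.8 K

T_eq ∝ L^(1/4) · d^(−1/2).
T′ = 140 / 3.7^(1/2) = 72.8 K.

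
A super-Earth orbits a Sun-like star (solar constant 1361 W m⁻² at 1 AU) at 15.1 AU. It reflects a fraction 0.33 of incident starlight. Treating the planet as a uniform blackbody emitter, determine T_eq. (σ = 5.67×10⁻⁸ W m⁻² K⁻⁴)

Flux at 15.1 AU: S = 1361/15.1² = 5.97 W m⁻².
Energy balance: absorbed = emitted ⇒ πR²·S(1−A) = 4πR²·σT_eq⁴, so T_eq⁴ = S(1−A)/(4σ).
T_eq = [5.97 × 0.67 / (4 × 5.67×10⁻⁸)]^(1/4) = (1.76×10⁷)^(1/4) = 64.8 K.

T_eq ≈ 64.8 K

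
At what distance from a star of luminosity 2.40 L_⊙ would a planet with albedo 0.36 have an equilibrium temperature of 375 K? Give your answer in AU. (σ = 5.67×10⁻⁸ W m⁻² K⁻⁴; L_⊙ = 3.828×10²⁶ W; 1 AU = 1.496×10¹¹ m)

L = 2.40 × 3.828×10²⁶ = 9.19×10²⁶ W.
From T_eq⁴ = L(1−A)/(16πσd²): d = √[L(1−A)/(16πσT_eq⁴)].
d = √[9.19×10²⁶ × 0.64 / (16π × 5.67×10⁻⁸ × (375)⁴)] = 1.02×10¹¹ m = 0.683 AU.

d ≈ 0.683 AU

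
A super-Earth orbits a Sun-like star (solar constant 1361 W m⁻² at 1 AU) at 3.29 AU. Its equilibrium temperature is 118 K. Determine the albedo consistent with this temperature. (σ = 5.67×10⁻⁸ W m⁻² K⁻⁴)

A ≈ 0.65

Flux at 3.29 AU: S = 1361/3.29² = 126 W m⁻².
From T_eq⁴ = S(1−A)/(4σ): 1−A = 4σT_eq⁴/S.
1−A = 4 × 5.67×10⁻⁸ × (118)⁴ / 126 = 0.350.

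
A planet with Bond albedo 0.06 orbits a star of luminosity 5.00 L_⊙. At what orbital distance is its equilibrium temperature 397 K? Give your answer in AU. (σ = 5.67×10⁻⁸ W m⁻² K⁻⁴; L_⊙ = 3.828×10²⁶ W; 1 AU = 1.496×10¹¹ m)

d ≈ 1.07 AU

L = 5.00 × 3.828×10²⁶ = 1.91×10²⁷ W.
From T_eq⁴ = L(1−A)/(16πσd²): d = √[L(1−A)/(16πσT_eq⁴)].
d = √[1.91×10²⁷ × 0.94 / (16π × 5.67×10⁻⁸ × (397)⁴)] = 1.59×10¹¹ m = 1.07 AU.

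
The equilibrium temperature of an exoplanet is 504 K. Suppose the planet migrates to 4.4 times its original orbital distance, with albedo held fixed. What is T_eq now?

T_eq ≈ 240 K

T_eq ∝ L^(1/4) · d^(−1/2).
T′ = 504 / 4.4^(1/2) = 240 K.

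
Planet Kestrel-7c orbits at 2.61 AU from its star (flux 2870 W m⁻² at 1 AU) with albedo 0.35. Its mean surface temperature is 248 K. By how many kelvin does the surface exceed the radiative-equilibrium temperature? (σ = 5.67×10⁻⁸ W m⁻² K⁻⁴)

S = 2870/2.61² = 421.3 W m⁻².
T_eq = [S(1−A)/(4σ)]^(1/4) = [421.3×0.65/(4×5.67×10⁻⁸)]^(1/4) = 186.4 K.
ΔT = T_surf − T_eq = 248 − 186.4.

ΔT ≈ 61.6 K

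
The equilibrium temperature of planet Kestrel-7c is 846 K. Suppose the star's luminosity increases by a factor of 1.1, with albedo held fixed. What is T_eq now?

T_eq ∝ L^(1/4) · d^(−1/2).
T′ = 846 × 1.1^(1/4) = 866 K.

T_eq ≈ 866 K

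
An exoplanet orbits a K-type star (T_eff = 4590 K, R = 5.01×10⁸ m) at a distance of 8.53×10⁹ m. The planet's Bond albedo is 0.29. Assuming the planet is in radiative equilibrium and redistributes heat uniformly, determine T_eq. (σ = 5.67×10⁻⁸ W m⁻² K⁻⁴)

T_eq ≈ 722 K

L = 4πR_⋆²σT_⋆⁴ = 4π(5.01×10⁸)² × 5.67×10⁻⁸ × (4590)⁴ = 7.94×10²⁵ W.
S = L/(4πd²) = 8.68×10⁴ W m⁻².
Energy balance: absorbed = emitted ⇒ πR²·S(1−A) = 4πR²·σT_eq⁴, so T_eq⁴ = S(1−A)/(4σ).
T_eq = [8.68×10⁴ × 0.71 / (4 × 5.67×10⁻⁸)]^(1/4) = (2.72×10¹¹)^(1/4) = 722 K.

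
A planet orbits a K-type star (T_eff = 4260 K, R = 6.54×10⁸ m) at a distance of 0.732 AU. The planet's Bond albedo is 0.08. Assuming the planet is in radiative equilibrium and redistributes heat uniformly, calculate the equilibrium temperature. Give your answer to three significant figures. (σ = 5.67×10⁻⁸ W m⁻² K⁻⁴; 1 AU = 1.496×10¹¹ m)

d = 0.732 AU = 1.10×10¹¹ m.
L = 4πR_⋆²σT_⋆⁴ = 4π(6.54×10⁸)² × 5.67×10⁻⁸ × (4260)⁴ = 1.00×10²⁶ W.
S = L/(4πd²) = 666 W m⁻².
Energy balance: absorbed = emitted ⇒ πR²·S(1−A) = 4πR²·σT_eq⁴, so T_eq⁴ = S(1−A)/(4σ).
T_eq = [666 × 0.92 / (4 × 5.67×10⁻⁸)]^(1/4) = (2.70×10⁹)^(1/4) = 228 K.

T_eq ≈ 228 K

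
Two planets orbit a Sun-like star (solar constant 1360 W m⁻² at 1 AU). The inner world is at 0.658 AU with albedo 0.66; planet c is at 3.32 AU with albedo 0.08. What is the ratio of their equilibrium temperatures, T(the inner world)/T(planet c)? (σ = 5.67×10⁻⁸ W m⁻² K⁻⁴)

T₁/T₂ ≈ 1.751

T_eq = [S₀(1−A)/(4σd²)]^(1/4), so T ∝ (1−A)^(1/4) / √d.
T₁ = [1360×0.34/(4×5.67×10⁻⁸×0.658²)]^(1/4) = 261.96 K.
T₂ = [1360×0.92/(4×5.67×10⁻⁸×3.32²)]^(1/4) = 149.57 K.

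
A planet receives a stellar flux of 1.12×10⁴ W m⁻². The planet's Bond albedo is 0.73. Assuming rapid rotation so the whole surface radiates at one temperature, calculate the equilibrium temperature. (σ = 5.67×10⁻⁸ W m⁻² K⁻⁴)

Energy balance: absorbed = emitted ⇒ πR²·S(1−A) = 4πR²·σT_eq⁴, so T_eq⁴ = S(1−A)/(4σ).
T_eq = [1.12×10⁴ × 0.27 / (4 × 5.67×10⁻⁸)]^(1/4) = (1.33×10¹⁰)^(1/4) = 340 K.

T_eq ≈ 340 K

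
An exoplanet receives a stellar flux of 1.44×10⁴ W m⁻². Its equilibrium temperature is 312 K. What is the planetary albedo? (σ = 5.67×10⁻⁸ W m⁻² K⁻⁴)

A ≈ 0.85

From T_eq⁴ = S(1−A)/(4σ): 1−A = 4σT_eq⁴/S.
1−A = 4 × 5.67×10⁻⁸ × (312)⁴ / 1.44×10⁴ = 0.149.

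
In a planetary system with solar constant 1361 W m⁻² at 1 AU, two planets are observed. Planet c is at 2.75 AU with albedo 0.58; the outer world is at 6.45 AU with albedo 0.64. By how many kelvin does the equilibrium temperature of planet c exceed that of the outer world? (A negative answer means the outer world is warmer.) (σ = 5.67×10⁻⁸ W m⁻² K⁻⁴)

T_eq = [S₀(1−A)/(4σd²)]^(1/4), so T ∝ (1−A)^(1/4) / √d.
T₁ = [1361×0.42/(4×5.67×10⁻⁸×2.75²)]^(1/4) = 135.11 K.
T₂ = [1361×0.36/(4×5.67×10⁻⁸×6.45²)]^(1/4) = 84.89 K.

ΔT ≈ 50.2 K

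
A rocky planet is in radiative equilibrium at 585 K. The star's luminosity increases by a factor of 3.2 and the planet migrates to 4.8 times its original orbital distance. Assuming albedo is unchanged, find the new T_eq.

T_eq ∝ L^(1/4) · d^(−1/2).
T′ = 585 × 3.2^(1/4) / 4.8^(1/2) = 357 K.

T_eq ≈ 357 K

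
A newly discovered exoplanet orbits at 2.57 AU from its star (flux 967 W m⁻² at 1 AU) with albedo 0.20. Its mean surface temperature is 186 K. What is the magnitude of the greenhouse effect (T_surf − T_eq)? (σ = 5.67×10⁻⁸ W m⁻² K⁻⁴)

ΔT ≈ 35.3 K

S = 967/2.57² = 146.4 W m⁻².
T_eq = [S(1−A)/(4σ)]^(1/4) = [146.4×0.80/(4×5.67×10⁻⁸)]^(1/4) = 150.7 K.
ΔT = T_surf − T_eq = 186 − 150.7.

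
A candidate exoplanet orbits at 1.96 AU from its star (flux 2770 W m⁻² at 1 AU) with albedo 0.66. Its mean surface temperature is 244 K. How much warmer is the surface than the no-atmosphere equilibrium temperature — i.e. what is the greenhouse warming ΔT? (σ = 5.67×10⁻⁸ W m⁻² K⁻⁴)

ΔT ≈ 62.7 K

S = 2770/1.96² = 721.1 W m⁻².
T_eq = [S(1−A)/(4σ)]^(1/4) = [721.1×0.34/(4×5.67×10⁻⁸)]^(1/4) = 181.3 K.
ΔT = T_surf − T_eq = 244 − 181.3.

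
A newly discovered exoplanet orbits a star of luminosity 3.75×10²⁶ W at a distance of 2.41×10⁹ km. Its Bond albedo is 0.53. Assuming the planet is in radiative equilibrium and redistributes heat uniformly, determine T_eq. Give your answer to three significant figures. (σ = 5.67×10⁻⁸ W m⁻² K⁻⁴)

T_eq ≈ 57.1 K

d = 2.41×10⁹ km = 2.41×10¹² m.
Flux: S = L/(4πd²) = 3.75×10²⁶/(4π×(2.41×10¹²)²) = 5.14 W m⁻².
Energy balance: absorbed = emitted ⇒ πR²·S(1−A) = 4πR²·σT_eq⁴, so T_eq⁴ = S(1−A)/(4σ).
T_eq = [5.14 × 0.47 / (4 × 5.67×10⁻⁸)]^(1/4) = (1.06×10⁷)^(1/4) = 57.1 K.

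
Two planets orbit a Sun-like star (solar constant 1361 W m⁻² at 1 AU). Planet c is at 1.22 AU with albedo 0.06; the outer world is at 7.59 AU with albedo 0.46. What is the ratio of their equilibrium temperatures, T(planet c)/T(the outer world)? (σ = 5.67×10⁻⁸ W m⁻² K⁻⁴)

T_eq = [S₀(1−A)/(4σd²)]^(1/4), so T ∝ (1−A)^(1/4) / √d.
T₁ = [1361×0.94/(4×5.67×10⁻⁸×1.22²)]^(1/4) = 248.12 K.
T₂ = [1361×0.54/(4×5.67×10⁻⁸×7.59²)]^(1/4) = 86.60 K.

T₁/T₂ ≈ 2.865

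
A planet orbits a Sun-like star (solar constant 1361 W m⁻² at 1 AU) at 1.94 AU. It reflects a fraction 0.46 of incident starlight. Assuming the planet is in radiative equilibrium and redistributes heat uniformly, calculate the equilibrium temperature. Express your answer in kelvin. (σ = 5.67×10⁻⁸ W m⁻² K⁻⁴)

T_eq ≈ 171 K

Flux at 1.94 AU: S = 1361/1.94² = 362 W m⁻².
Energy balance: absorbed = emitted ⇒ πR²·S(1−A) = 4πR²·σT_eq⁴, so T_eq⁴ = S(1−A)/(4σ).
T_eq = [362 × 0.54 / (4 × 5.67×10⁻⁸)]^(1/4) = (8.61×10⁸)^(1/4) = 171 K.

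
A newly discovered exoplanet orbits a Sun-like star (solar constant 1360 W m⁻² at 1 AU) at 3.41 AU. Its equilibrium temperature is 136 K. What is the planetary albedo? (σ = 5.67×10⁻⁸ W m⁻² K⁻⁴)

Flux at 3.41 AU: S = 1360/3.41² = 117 W m⁻².
From T_eq⁴ = S(1−A)/(4σ): 1−A = 4σT_eq⁴/S.
1−A = 4 × 5.67×10⁻⁸ × (136)⁴ / 117 = 0.663.

A ≈ 0.34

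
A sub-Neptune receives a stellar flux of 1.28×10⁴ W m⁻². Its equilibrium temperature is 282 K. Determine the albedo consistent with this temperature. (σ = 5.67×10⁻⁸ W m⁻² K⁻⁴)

A ≈ 0.89

From T_eq⁴ = S(1−A)/(4σ): 1−A = 4σT_eq⁴/S.
1−A = 4 × 5.67×10⁻⁸ × (282)⁴ / 1.28×10⁴ = 0.112.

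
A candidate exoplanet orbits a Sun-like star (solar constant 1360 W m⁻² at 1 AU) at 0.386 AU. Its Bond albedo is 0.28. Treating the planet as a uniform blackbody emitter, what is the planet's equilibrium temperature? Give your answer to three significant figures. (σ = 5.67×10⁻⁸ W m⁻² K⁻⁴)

T_eq ≈ 413 K

Flux at 0.386 AU: S = 1360/0.386² = 9130 W m⁻².
Energy balance: absorbed = emitted ⇒ πR²·S(1−A) = 4πR²·σT_eq⁴, so T_eq⁴ = S(1−A)/(4σ).
T_eq = [9130 × 0.72 / (4 × 5.67×10⁻⁸)]^(1/4) = (2.90×10¹⁰)^(1/4) = 413 K.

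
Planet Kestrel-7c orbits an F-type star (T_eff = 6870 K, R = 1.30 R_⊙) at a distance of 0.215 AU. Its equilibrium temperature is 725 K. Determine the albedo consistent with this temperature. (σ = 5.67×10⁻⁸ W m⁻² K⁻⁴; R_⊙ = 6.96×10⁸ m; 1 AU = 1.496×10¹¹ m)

R_⋆ = 1.30 × 6.96×10⁸ = 9.05×10⁸ m.
d = 0.215 AU = 3.22×10¹⁰ m.
L = 4πR_⋆²σT_⋆⁴ = 4π(9.05×10⁸)² × 5.67×10⁻⁸ × (6870)⁴ = 1.30×10²⁷ W.
S = L/(4πd²) = 9.99×10⁴ W m⁻².
From T_eq⁴ = S(1−A)/(4σ): 1−A = 4σT_eq⁴/S.
1−A = 4 × 5.67×10⁻⁸ × (725)⁴ / 9.99×10⁴ = 0.627.

A ≈ 0.37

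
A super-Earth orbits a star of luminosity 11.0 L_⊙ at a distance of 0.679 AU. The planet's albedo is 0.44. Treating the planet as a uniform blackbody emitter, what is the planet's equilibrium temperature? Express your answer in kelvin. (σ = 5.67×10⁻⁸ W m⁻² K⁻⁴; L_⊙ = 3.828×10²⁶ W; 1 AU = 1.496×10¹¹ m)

T_eq ≈ 532 K

d = 0.679 AU = 1.02×10¹¹ m.
L = 11.0 × 3.828×10²⁶ = 4.21×10²⁷ W.
Flux: S = L/(4πd²) = 4.21×10²⁷/(4π×(1.02×10¹¹)²) = 3.25×10⁴ W m⁻².
Energy balance: absorbed = emitted ⇒ πR²·S(1−A) = 4πR²·σT_eq⁴, so T_eq⁴ = S(1−A)/(4σ).
T_eq = [3.25×10⁴ × 0.56 / (4 × 5.67×10⁻⁸)]^(1/4) = (8.02×10¹⁰)^(1/4) = 532 K.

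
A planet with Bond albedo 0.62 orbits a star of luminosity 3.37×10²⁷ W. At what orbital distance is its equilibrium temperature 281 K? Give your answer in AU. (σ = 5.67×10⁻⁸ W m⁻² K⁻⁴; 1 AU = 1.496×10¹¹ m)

From T_eq⁴ = L(1−A)/(16πσd²): d = √[L(1−A)/(16πσT_eq⁴)].
d = √[3.37×10²⁷ × 0.38 / (16π × 5.67×10⁻⁸ × (281)⁴)] = 2.68×10¹¹ m = 1.79 AU.

d ≈ 1.79 AU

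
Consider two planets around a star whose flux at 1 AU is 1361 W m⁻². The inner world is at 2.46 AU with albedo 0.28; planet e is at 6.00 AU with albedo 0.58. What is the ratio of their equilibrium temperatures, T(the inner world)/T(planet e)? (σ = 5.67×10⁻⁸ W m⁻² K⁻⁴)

T₁/T₂ ≈ 1.787

T_eq = [S₀(1−A)/(4σd²)]^(1/4), so T ∝ (1−A)^(1/4) / √d.
T₁ = [1361×0.72/(4×5.67×10⁻⁸×2.46²)]^(1/4) = 163.46 K.
T₂ = [1361×0.42/(4×5.67×10⁻⁸×6.00²)]^(1/4) = 91.47 K.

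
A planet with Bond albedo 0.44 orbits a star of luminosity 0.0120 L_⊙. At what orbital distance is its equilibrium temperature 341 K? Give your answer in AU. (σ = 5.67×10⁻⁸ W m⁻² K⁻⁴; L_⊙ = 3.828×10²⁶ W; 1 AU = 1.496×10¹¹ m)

d ≈ 0.0546 AU

L = 0.0120 × 3.828×10²⁶ = 4.59×10²⁴ W.
From T_eq⁴ = L(1−A)/(16πσd²): d = √[L(1−A)/(16πσT_eq⁴)].
d = √[4.59×10²⁴ × 0.56 / (16π × 5.67×10⁻⁸ × (341)⁴)] = 8.17×10⁹ m = 0.0546 AU.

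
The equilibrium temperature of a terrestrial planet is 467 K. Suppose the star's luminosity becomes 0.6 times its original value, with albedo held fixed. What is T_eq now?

T_eq ∝ L^(1/4) · d^(−1/2).
T′ = 467 × 0.6^(1/4) = 411 K.

T_eq ≈ 411 K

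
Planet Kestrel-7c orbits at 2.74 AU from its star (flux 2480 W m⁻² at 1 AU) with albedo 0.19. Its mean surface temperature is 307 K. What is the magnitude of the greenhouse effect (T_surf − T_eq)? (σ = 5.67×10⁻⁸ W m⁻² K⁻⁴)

ΔT ≈ 121.7 K

S = 2480/2.74² = 330.3 W m⁻².
T_eq = [S(1−A)/(4σ)]^(1/4) = [330.3×0.81/(4×5.67×10⁻⁸)]^(1/4) = 185.3 K.
ΔT = T_surf − T_eq = 307 − 185.3.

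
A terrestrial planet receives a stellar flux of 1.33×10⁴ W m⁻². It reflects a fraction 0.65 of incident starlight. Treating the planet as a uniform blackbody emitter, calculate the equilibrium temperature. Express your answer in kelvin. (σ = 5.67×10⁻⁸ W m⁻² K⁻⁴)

Energy balance: absorbed = emitted ⇒ πR²·S(1−A) = 4πR²·σT_eq⁴, so T_eq⁴ = S(1−A)/(4σ).
T_eq = [1.33×10⁴ × 0.35 / (4 × 5.67×10⁻⁸)]^(1/4) = (2.05×10¹⁰)^(1/4) = 379 K.

T_eq ≈ 379 K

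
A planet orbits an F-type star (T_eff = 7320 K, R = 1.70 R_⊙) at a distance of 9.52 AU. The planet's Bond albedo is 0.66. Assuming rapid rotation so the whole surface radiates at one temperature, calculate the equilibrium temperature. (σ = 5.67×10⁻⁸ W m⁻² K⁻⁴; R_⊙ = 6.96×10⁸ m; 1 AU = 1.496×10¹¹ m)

T_eq ≈ 114 K

R_⋆ = 1.70 × 6.96×10⁸ = 1.18×10⁹ m.
d = 9.52 AU = 1.42×10¹² m.
L = 4πR_⋆²σT_⋆⁴ = 4π(1.18×10⁹)² × 5.67×10⁻⁸ × (7320)⁴ = 2.86×10²⁷ W.
S = L/(4πd²) = 112 W m⁻².
Energy balance: absorbed = emitted ⇒ πR²·S(1−A) = 4πR²·σT_eq⁴, so T_eq⁴ = S(1−A)/(4σ).
T_eq = [112 × 0.34 / (4 × 5.67×10⁻⁸)]^(1/4) = (1.68×10⁸)^(1/4) = 114 K.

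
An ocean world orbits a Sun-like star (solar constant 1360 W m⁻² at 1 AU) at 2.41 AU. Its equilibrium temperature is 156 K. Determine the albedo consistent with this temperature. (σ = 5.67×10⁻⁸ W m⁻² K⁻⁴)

A ≈ 0.43

Flux at 2.41 AU: S = 1360/2.41² = 234 W m⁻².
From T_eq⁴ = S(1−A)/(4σ): 1−A = 4σT_eq⁴/S.
1−A = 4 × 5.67×10⁻⁸ × (156)⁴ / 234 = 0.574.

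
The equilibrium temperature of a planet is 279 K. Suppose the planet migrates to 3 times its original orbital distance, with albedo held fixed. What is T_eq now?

T_eq ≈ 161 K

T_eq ∝ L^(1/4) · d^(−1/2).
T′ = 279 / 3^(1/2) = 161 K.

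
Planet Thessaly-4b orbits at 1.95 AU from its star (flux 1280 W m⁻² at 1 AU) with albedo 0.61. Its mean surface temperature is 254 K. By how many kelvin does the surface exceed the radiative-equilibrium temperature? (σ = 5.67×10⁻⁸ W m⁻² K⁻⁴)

S = 1280/1.95² = 336.6 W m⁻².
T_eq = [S(1−A)/(4σ)]^(1/4) = [336.6×0.39/(4×5.67×10⁻⁸)]^(1/4) = 155.1 K.
ΔT = T_surf − T_eq = 254 − 155.1.

ΔT ≈ 98.9 K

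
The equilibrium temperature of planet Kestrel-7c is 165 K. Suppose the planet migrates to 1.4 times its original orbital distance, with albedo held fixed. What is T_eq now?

T_eq ∝ L^(1/4) · d^(−1/2).
T′ = 165 / 1.4^(1/2) = 139 K.

T_eq ≈ 139 K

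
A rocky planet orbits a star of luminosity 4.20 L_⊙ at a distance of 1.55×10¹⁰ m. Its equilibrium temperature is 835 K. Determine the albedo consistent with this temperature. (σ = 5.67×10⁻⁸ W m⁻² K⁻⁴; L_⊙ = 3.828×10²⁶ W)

A ≈ 0.79

L = 4.20 × 3.828×10²⁶ = 1.61×10²⁷ W.
Flux: S = L/(4πd²) = 1.61×10²⁷/(4π×(1.55×10¹⁰)²) = 5.33×10⁵ W m⁻².
From T_eq⁴ = S(1−A)/(4σ): 1−A = 4σT_eq⁴/S.
1−A = 4 × 5.67×10⁻⁸ × (835)⁴ / 5.33×10⁵ = 0.207.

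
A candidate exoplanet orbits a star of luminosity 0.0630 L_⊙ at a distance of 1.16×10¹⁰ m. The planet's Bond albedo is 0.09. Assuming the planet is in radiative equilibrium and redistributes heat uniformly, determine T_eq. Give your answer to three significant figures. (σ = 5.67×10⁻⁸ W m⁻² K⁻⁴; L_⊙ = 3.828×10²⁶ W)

L = 0.0630 × 3.828×10²⁶ = 2.41×10²⁵ W.
Flux: S = L/(4πd²) = 2.41×10²⁵/(4π×(1.16×10¹⁰)²) = 1.43×10⁴ W m⁻².
Energy balance: absorbed = emitted ⇒ πR²·S(1−A) = 4πR²·σT_eq⁴, so T_eq⁴ = S(1−A)/(4σ).
T_eq = [1.43×10⁴ × 0.91 / (4 × 5.67×10⁻⁸)]^(1/4) = (5.72×10¹⁰)^(1/4) = 489 K.

T_eq ≈ 489 K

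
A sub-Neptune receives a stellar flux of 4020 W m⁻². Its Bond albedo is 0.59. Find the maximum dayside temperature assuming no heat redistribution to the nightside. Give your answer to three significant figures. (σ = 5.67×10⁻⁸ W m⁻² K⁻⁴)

T_ss ≈ 413 K

With no redistribution each surface element balances locally: S(1−A) = σT⁴.
T = [4020 × 0.41 / 5.67×10⁻⁸]^(1/4) = (2.91×10¹⁰)^(1/4) = 413 K.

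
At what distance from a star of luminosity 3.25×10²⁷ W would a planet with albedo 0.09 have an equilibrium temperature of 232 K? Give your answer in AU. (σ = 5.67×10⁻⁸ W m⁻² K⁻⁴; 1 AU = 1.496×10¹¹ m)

d ≈ 4.00 AU

From T_eq⁴ = L(1−A)/(16πσd²): d = √[L(1−A)/(16πσT_eq⁴)].
d = √[3.25×10²⁷ × 0.91 / (16π × 5.67×10⁻⁸ × (232)⁴)] = 5.98×10¹¹ m = 4.00 AU.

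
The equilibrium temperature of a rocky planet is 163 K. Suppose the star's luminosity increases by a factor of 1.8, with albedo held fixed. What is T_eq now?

T_eq ≈ 189 K

T_eq ∝ L^(1/4) · d^(−1/2).
T′ = 163 × 1.8^(1/4) = 189 K.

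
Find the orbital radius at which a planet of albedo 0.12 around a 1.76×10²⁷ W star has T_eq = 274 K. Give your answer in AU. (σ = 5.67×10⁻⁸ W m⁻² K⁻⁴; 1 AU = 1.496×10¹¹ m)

d ≈ 2.08 AU

From T_eq⁴ = L(1−A)/(16πσd²): d = √[L(1−A)/(16πσT_eq⁴)].
d = √[1.76×10²⁷ × 0.88 / (16π × 5.67×10⁻⁸ × (274)⁴)] = 3.11×10¹¹ m = 2.08 AU.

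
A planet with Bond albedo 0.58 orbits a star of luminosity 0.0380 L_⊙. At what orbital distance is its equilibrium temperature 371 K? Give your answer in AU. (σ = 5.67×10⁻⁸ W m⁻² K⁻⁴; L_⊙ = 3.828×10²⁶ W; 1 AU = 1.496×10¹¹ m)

d ≈ 0.0711 AU

L = 0.0380 × 3.828×10²⁶ = 1.45×10²⁵ W.
From T_eq⁴ = L(1−A)/(16πσd²): d = √[L(1−A)/(16πσT_eq⁴)].
d = √[1.45×10²⁵ × 0.42 / (16π × 5.67×10⁻⁸ × (371)⁴)] = 1.06×10¹⁰ m = 0.0711 AU.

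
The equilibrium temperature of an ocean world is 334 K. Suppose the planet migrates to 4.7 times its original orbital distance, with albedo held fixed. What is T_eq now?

T_eq ≈ 154 K

T_eq ∝ L^(1/4) · d^(−1/2).
T′ = 334 / 4.7^(1/2) = 154 K.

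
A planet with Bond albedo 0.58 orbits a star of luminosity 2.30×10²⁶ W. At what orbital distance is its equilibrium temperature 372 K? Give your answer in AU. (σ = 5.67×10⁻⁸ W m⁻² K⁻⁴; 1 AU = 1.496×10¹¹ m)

From T_eq⁴ = L(1−A)/(16πσd²): d = √[L(1−A)/(16πσT_eq⁴)].
d = √[2.30×10²⁶ × 0.42 / (16π × 5.67×10⁻⁸ × (372)⁴)] = 4.21×10¹⁰ m = 0.281 AU.

d ≈ 0.281 AU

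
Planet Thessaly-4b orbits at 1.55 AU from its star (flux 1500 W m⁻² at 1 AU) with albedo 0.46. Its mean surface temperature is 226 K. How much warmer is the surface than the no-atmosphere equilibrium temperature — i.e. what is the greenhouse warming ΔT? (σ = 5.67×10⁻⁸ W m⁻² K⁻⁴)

ΔT ≈ 29.6 K

S = 1500/1.55² = 624.3 W m⁻².
T_eq = [S(1−A)/(4σ)]^(1/4) = [624.3×0.54/(4×5.67×10⁻⁸)]^(1/4) = 196.4 K.
ΔT = T_surf − T_eq = 226 − 196.4.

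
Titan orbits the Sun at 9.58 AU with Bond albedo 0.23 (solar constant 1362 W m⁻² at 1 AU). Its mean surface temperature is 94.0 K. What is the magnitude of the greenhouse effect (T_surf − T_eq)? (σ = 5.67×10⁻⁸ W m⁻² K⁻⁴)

ΔT ≈ 9.7 K

S = 1362/9.58² = 14.84 W m⁻².
T_eq = [S(1−A)/(4σ)]^(1/4) = [14.84×0.77/(4×5.67×10⁻⁸)]^(1/4) = 84.3 K.
ΔT = T_surf − T_eq = 94 − 84.3.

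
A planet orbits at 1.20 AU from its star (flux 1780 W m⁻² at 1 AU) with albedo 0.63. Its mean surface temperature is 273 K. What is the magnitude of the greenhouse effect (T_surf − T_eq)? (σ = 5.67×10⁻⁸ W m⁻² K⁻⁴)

S = 1780/1.20² = 1236 W m⁻².
T_eq = [S(1−A)/(4σ)]^(1/4) = [1236×0.37/(4×5.67×10⁻⁸)]^(1/4) = 211.9 K.
ΔT = T_surf − T_eq = 273 − 211.9.

ΔT ≈ 61.1 K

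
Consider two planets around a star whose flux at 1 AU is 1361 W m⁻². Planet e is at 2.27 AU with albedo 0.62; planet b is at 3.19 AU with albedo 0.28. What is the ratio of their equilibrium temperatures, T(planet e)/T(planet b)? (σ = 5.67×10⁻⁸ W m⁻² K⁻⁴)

T_eq = [S₀(1−A)/(4σd²)]^(1/4), so T ∝ (1−A)^(1/4) / √d.
T₁ = [1361×0.38/(4×5.67×10⁻⁸×2.27²)]^(1/4) = 145.04 K.
T₂ = [1361×0.72/(4×5.67×10⁻⁸×3.19²)]^(1/4) = 143.55 K.

T₁/T₂ ≈ 1.010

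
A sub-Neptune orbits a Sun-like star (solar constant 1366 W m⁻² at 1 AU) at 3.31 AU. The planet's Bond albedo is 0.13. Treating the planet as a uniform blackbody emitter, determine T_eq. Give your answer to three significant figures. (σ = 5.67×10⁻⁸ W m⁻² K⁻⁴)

T_eq ≈ 148 K

Flux at 3.31 AU: S = 1366/3.31² = 125 W m⁻².
Energy balance: absorbed = emitted ⇒ πR²·S(1−A) = 4πR²·σT_eq⁴, so T_eq⁴ = S(1−A)/(4σ).
T_eq = [125 × 0.87 / (4 × 5.67×10⁻⁸)]^(1/4) = (4.78×10⁸)^(1/4) = 148 K.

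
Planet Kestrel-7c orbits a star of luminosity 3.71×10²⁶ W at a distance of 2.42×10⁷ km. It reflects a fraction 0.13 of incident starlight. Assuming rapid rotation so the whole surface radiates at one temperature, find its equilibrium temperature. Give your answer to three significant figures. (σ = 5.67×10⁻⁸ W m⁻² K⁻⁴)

d = 2.42×10⁷ km = 2.42×10¹⁰ m.
Flux: S = L/(4πd²) = 3.71×10²⁶/(4π×(2.42×10¹⁰)²) = 5.04×10⁴ W m⁻².
Energy balance: absorbed = emitted ⇒ πR²·S(1−A) = 4πR²·σT_eq⁴, so T_eq⁴ = S(1−A)/(4σ).
T_eq = [5.04×10⁴ × 0.87 / (4 × 5.67×10⁻⁸)]^(1/4) = (1.93×10¹¹)^(1/4) = 663 K.

T_eq ≈ 663 K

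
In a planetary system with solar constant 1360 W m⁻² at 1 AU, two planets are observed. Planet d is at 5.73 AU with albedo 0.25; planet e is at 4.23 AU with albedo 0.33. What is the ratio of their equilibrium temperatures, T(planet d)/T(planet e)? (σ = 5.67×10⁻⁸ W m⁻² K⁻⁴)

T₁/T₂ ≈ 0.884

T_eq = [S₀(1−A)/(4σd²)]^(1/4), so T ∝ (1−A)^(1/4) / √d.
T₁ = [1360×0.75/(4×5.67×10⁻⁸×5.73²)]^(1/4) = 108.18 K.
T₂ = [1360×0.67/(4×5.67×10⁻⁸×4.23²)]^(1/4) = 122.41 K.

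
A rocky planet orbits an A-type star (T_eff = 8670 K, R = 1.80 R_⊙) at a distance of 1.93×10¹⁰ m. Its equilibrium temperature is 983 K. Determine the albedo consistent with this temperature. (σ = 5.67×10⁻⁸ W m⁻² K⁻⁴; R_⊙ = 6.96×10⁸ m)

R_⋆ = 1.80 × 6.96×10⁸ = 1.25×10⁹ m.
L = 4πR_⋆²σT_⋆⁴ = 4π(1.25×10⁹)² × 5.67×10⁻⁸ × (8670)⁴ = 6.32×10²⁷ W.
S = L/(4πd²) = 1.35×10⁶ W m⁻².
From T_eq⁴ = S(1−A)/(4σ): 1−A = 4σT_eq⁴/S.
1−A = 4 × 5.67×10⁻⁸ × (983)⁴ / 1.35×10⁶ = 0.157.

A ≈ 0.84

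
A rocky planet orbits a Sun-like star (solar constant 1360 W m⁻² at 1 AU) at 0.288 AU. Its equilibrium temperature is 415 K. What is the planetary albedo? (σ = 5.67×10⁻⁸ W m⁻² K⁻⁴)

A ≈ 0.59

Flux at 0.288 AU: S = 1360/0.288² = 1.64×10⁴ W m⁻².
From T_eq⁴ = S(1−A)/(4σ): 1−A = 4σT_eq⁴/S.
1−A = 4 × 5.67×10⁻⁸ × (415)⁴ / 1.64×10⁴ = 0.410.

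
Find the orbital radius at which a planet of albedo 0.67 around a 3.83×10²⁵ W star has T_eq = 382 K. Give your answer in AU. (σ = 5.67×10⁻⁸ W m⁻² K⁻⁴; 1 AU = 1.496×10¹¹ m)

From T_eq⁴ = L(1−A)/(16πσd²): d = √[L(1−A)/(16πσT_eq⁴)].
d = √[3.83×10²⁵ × 0.33 / (16π × 5.67×10⁻⁸ × (382)⁴)] = 1.44×10¹⁰ m = 0.0965 AU.

d ≈ 0.0965 AU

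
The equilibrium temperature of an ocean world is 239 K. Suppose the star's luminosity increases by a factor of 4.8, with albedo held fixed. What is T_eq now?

T_eq ∝ L^(1/4) · d^(−1/2).
T′ = 239 × 4.8^(1/4) = 354 K.

T_eq ≈ 354 K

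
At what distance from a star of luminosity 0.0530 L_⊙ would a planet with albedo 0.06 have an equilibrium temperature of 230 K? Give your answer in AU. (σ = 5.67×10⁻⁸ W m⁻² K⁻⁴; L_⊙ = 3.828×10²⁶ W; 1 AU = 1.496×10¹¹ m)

d ≈ 0.327 AU

L = 0.0530 × 3.828×10²⁶ = 2.03×10²⁵ W.
From T_eq⁴ = L(1−A)/(16πσd²): d = √[L(1−A)/(16πσT_eq⁴)].
d = √[2.03×10²⁵ × 0.94 / (16π × 5.67×10⁻⁸ × (230)⁴)] = 4.89×10¹⁰ m = 0.327 AU.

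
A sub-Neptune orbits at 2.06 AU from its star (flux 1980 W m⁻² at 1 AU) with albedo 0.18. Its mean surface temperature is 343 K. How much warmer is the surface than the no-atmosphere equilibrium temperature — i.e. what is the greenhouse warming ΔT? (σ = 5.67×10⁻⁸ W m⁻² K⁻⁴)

S = 1980/2.06² = 466.6 W m⁻².
T_eq = [S(1−A)/(4σ)]^(1/4) = [466.6×0.82/(4×5.67×10⁻⁸)]^(1/4) = 202.7 K.
ΔT = T_surf − T_eq = 343 − 202.7.

ΔT ≈ 140.3 K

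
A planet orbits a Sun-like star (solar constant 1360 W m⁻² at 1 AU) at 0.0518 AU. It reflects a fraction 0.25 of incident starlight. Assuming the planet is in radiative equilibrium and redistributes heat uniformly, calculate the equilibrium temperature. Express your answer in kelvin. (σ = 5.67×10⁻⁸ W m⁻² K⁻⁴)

Flux at 0.0518 AU: S = 1360/0.0518² = 5.07×10⁵ W m⁻².
Energy balance: absorbed = emitted ⇒ πR²·S(1−A) = 4πR²·σT_eq⁴, so T_eq⁴ = S(1−A)/(4σ).
T_eq = [5.07×10⁵ × 0.75 / (4 × 5.67×10⁻⁸)]^(1/4) = (1.68×10¹²)^(1/4) = 1140 K.

T_eq ≈ 1140 K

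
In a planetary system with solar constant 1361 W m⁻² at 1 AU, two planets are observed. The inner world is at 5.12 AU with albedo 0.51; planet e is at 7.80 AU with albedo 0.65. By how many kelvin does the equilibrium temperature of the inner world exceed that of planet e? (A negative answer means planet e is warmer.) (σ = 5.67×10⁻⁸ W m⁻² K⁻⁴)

ΔT ≈ 26.3 K

T_eq = [S₀(1−A)/(4σd²)]^(1/4), so T ∝ (1−A)^(1/4) / √d.
T₁ = [1361×0.49/(4×5.67×10⁻⁸×5.12²)]^(1/4) = 102.91 K.
T₂ = [1361×0.35/(4×5.67×10⁻⁸×7.80²)]^(1/4) = 76.65 K.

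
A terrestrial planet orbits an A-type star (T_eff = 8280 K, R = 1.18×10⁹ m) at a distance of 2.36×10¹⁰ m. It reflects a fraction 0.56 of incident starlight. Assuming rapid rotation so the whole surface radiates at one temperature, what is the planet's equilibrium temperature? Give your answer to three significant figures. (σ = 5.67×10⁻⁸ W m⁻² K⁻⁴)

T_eq ≈ 1070 K

L = 4πR_⋆²σT_⋆⁴ = 4π(1.18×10⁹)² × 5.67×10⁻⁸ × (8280)⁴ = 4.66×10²⁷ W.
S = L/(4πd²) = 6.66×10⁵ W m⁻².
Energy balance: absorbed = emitted ⇒ πR²·S(1−A) = 4πR²·σT_eq⁴, so T_eq⁴ = S(1−A)/(4σ).
T_eq = [6.66×10⁵ × 0.44 / (4 × 5.67×10⁻⁸)]^(1/4) = (1.29×10¹²)^(1/4) = 1070 K.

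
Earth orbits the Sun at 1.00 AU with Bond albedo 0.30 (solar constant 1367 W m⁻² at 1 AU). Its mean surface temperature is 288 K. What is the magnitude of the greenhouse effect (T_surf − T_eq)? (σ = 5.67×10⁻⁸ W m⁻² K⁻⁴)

S = 1367/1.00² = 1367 W m⁻².
T_eq = [S(1−A)/(4σ)]^(1/4) = [1367×0.70/(4×5.67×10⁻⁸)]^(1/4) = 254.9 K.
ΔT = T_surf − T_eq = 288 − 254.9.

ΔT ≈ 33.1 K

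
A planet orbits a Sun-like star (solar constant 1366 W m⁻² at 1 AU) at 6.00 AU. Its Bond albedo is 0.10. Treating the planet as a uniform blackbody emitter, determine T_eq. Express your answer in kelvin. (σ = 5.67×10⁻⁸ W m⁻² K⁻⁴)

T_eq ≈ 111 K

Flux at 6.00 AU: S = 1366/6.00² = 37.9 W m⁻².
Energy balance: absorbed = emitted ⇒ πR²·S(1−A) = 4πR²·σT_eq⁴, so T_eq⁴ = S(1−A)/(4σ).
T_eq = [37.9 × 0.90 / (4 × 5.67×10⁻⁸)]^(1/4) = (1.51×10⁸)^(1/4) = 111 K.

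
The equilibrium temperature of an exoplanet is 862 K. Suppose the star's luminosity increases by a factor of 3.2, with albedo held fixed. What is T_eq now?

T_eq ∝ L^(1/4) · d^(−1/2).
T′ = 862 × 3.2^(1/4) = 1150 K.

T_eq ≈ 1150 K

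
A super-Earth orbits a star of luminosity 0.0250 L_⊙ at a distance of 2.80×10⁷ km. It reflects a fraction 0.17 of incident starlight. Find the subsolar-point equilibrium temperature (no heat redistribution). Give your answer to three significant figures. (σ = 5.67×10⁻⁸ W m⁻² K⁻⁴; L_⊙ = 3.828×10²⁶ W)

d = 2.80×10⁷ km = 2.80×10¹⁰ m.
L = 0.0250 × 3.828×10²⁶ = 9.57×10²⁴ W.
Flux: S = L/(4πd²) = 9.57×10²⁴/(4π×(2.80×10¹⁰)²) = 971 W m⁻².
At the subsolar point the surface absorbs S(1−A) and emits σT⁴ per unit area — no factor of 4, since only the local patch is in balance.
T = [971 × 0.83 / 5.67×10⁻⁸]^(1/4) = (1.42×10¹⁰)^(1/4) = 345 K.

T_ss ≈ 345 K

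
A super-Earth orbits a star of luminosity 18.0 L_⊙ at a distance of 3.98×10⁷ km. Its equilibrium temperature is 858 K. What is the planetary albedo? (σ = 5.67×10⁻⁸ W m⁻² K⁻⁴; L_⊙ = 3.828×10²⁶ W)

d = 3.98×10⁷ km = 3.98×10¹⁰ m.
L = 18.0 × 3.828×10²⁶ = 6.89×10²⁷ W.
Flux: S = L/(4πd²) = 6.89×10²⁷/(4π×(3.98×10¹⁰)²) = 3.46×10⁵ W m⁻².
From T_eq⁴ = S(1−A)/(4σ): 1−A = 4σT_eq⁴/S.
1−A = 4 × 5.67×10⁻⁸ × (858)⁴ / 3.46×10⁵ = 0.355.

A ≈ 0.64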